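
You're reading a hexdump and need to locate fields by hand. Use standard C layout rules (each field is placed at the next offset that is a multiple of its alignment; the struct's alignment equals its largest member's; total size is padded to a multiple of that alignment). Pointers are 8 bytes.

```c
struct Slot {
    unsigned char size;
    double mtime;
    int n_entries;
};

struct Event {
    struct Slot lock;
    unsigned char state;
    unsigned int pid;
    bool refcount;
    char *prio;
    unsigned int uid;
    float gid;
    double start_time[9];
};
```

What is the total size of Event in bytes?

Slot: size at 0 (size 1, align 1) → ends 1; pad 7 to align 8 for mtime; mtime at 8 (size 8, align 8) → ends 16; n_entries at 16 (size 4, align 4) → ends 20; tail pad 4 to reach multiple of 8; total 24 bytes, alignment 8
lock at 0 (size 24, align 8) → ends 24
state at 24 (size 1, align 1) → ends 25
pad 3 to align 4 for pid
pid at 28 (size 4, align 4) → ends 32
refcount at 32 (size 1, align 1) → ends 33
pad 7 to align 8 for prio
prio at 40 (size 8, align 8) → ends 48
uid at 48 (size 4, align 4) → ends 52
gid at 52 (size 4, align 4) → ends 56
start_time at 56 (size 72, align 8) → ends 128
total 128 bytes, alignment 8

128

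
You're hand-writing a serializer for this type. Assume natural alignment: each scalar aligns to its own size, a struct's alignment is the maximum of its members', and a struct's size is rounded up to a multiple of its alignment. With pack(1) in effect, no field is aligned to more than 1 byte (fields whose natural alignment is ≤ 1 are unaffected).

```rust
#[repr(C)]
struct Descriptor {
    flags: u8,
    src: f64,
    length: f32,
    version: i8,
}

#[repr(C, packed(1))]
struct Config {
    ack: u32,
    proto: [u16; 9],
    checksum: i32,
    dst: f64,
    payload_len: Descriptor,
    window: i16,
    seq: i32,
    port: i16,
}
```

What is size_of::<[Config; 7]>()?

462

Descriptor: flags at 0 (size 1, align 1) → ends 1; pad 7 to align 8 for src; src at 8 (size 8, align 8) → ends 16; length at 16 (size 4, align 4) → ends 20; version at 20 (size 1, align 1) → ends 21; tail pad 3 to reach multiple of 8; total 24 bytes, alignment 8
ack at 0 (size 4, align 1) → ends 4
proto at 4 (size 18, align 1) → ends 22
checksum at 22 (size 4, align 1) → ends 26
dst at 26 (size 8, align 1) → ends 34
payload_len at 34 (size 24, align 1) → ends 58
window at 58 (size 2, align 1) → ends 60
seq at 60 (size 4, align 1) → ends 64
port at 64 (size 2, align 1) → ends 66
total 66 bytes, alignment 1
array of 7: 7 × 66 = 462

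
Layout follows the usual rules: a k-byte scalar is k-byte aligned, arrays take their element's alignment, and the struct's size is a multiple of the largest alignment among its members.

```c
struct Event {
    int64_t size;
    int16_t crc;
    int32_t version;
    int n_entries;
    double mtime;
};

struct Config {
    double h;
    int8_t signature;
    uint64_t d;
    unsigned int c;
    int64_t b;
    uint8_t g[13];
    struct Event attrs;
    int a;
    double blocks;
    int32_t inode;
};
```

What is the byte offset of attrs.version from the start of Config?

Event: size at 0 (size 8, align 8) → ends 8; crc at 8 (size 2, align 2) → ends 10; pad 2 to align 4 for version; version at 12 (size 4, align 4) → ends 16; n_entries at 16 (size 4, align 4) → ends 20; pad 4 to align 8 for mtime; mtime at 24 (size 8, align 8) → ends 32; total 32 bytes, alignment 8
h at 0 (size 8, align 8) → ends 8
signature at 8 (size 1, align 1) → ends 9
pad 7 to align 8 for d
d at 16 (size 8, align 8) → ends 24
c at 24 (size 4, align 4) → ends 28
pad 4 to align 8 for b
b at 32 (size 8, align 8) → ends 40
g at 40 (size 13, align 1) → ends 53
pad 3 to align 8 for attrs
attrs at 56 (size 32, align 8) → ends 88
within Event: version at 12
56 + 12 = 68

68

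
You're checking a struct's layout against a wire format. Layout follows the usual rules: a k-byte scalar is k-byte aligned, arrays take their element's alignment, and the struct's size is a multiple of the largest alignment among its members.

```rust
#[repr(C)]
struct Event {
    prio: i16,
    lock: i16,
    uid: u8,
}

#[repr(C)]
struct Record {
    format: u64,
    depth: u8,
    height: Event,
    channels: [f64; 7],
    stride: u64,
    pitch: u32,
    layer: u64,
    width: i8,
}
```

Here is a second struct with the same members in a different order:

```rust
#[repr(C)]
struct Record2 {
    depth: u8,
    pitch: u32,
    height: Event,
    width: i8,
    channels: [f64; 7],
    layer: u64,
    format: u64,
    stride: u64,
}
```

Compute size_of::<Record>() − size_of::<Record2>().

Event: prio at 0 (size 2, align 2) → ends 2; lock at 2 (size 2, align 2) → ends 4; uid at 4 (size 1, align 1) → ends 5; tail pad 1 to reach multiple of 2; total 6 bytes, alignment 2
format at 0 (size 8, align 8) → ends 8
depth at 8 (size 1, align 1) → ends 9
pad 1 to align 2 for height
height at 10 (size 6, align 2) → ends 16
channels at 16 (size 56, align 8) → ends 72
stride at 72 (size 8, align 8) → ends 80
pitch at 80 (size 4, align 4) → ends 84
pad 4 to align 8 for layer
layer at 88 (size 8, align 8) → ends 96
width at 96 (size 1, align 1) → ends 97
tail pad 7 to reach multiple of 8
total 104 bytes, alignment 8
— Record2 —
depth at 0 (size 1, align 1) → ends 1
pad 3 to align 4 for pitch
pitch at 4 (size 4, align 4) → ends 8
height at 8 (size 6, align 2) → ends 14
width at 14 (size 1, align 1) → ends 15
pad 1 to align 8 for channels
channels at 16 (size 56, align 8) → ends 72
layer at 72 (size 8, align 8) → ends 80
format at 80 (size 8, align 8) → ends 88
stride at 88 (size 8, align 8) → ends 96
total 96 bytes, alignment 8
104 − 96 = 8

8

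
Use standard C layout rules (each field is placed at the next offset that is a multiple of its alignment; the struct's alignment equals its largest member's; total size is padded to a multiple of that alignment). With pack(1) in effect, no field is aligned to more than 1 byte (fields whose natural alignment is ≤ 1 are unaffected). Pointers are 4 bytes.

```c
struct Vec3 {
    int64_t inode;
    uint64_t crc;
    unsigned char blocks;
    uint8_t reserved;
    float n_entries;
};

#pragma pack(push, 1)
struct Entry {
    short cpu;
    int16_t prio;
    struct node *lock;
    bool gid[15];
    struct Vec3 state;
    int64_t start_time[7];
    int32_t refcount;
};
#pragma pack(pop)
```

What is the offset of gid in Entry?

Vec3: inode at 0 (size 8, align 8) → ends 8; crc at 8 (size 8, align 8) → ends 16; blocks at 16 (size 1, align 1) → ends 17; reserved at 17 (size 1, align 1) → ends 18; pad 2 to align 4 for n_entries; n_entries at 20 (size 4, align 4) → ends 24; total 24 bytes, alignment 8
cpu at 0 (size 2, align 1) → ends 2
prio at 2 (size 2, align 1) → ends 4
lock at 4 (size 4, align 1) → ends 8
gid at 8 (size 15, align 1) → ends 23

8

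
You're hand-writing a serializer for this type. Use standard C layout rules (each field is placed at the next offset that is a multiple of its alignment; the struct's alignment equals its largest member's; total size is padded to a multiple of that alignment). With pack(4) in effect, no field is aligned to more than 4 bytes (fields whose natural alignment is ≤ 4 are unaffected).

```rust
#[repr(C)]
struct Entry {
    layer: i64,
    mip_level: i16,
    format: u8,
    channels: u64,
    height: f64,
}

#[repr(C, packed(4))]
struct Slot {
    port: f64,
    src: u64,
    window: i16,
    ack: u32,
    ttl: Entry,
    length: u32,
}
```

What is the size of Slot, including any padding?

Entry: layer at 0 (size 8, align 8) → ends 8; mip_level at 8 (size 2, align 2) → ends 10; format at 10 (size 1, align 1) → ends 11; pad 5 to align 8 for channels; channels at 16 (size 8, align 8) → ends 24; height at 24 (size 8, align 8) → ends 32; total 32 bytes, alignment 8
port at 0 (size 8, align 4) → ends 8
src at 8 (size 8, align 4) → ends 16
window at 16 (size 2, align 2) → ends 18
pad 2 to align 4 for ack
ack at 20 (size 4, align 4) → ends 24
ttl at 24 (size 32, align 4) → ends 56
length at 56 (size 4, align 4) → ends 60
total 60 bytes, alignment 4

60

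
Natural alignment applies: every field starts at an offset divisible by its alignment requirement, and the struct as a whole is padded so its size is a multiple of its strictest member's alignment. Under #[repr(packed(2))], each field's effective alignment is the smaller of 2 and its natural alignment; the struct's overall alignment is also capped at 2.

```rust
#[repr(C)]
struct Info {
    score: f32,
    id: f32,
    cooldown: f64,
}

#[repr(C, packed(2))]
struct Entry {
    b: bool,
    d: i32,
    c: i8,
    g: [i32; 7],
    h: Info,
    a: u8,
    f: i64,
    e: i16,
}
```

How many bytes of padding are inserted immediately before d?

Info: @0: score [4B, align 4] → 4; @4: id [4B, align 4] → 8; @8: cooldown [8B, align 8] → 16; size 16, align 8
@0: b [1B, align 1] → 1
+1 pad (align 2)
@2: d [4B, align 2] → 6

1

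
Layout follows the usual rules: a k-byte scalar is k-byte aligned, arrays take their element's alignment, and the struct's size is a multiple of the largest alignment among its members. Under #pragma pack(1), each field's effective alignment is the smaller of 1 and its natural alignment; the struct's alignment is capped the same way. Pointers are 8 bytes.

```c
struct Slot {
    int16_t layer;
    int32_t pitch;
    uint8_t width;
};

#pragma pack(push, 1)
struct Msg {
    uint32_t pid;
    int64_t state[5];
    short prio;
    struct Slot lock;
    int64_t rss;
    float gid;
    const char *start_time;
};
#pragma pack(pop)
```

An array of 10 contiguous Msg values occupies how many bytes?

780

Slot: layer at 0 (size 2, align 2) → ends 2; pad 2 to align 4 for pitch; pitch at 4 (size 4, align 4) → ends 8; width at 8 (size 1, align 1) → ends 9; tail pad 3 to reach multiple of 4; total 12 bytes, alignment 4
pid at 0 (size 4, align 1) → ends 4
state at 4 (size 40, align 1) → ends 44
prio at 44 (size 2, align 1) → ends 46
lock at 46 (size 12, align 1) → ends 58
rss at 58 (size 8, align 1) → ends 66
gid at 66 (size 4, align 1) → ends 70
start_time at 70 (size 8, align 1) → ends 78
total 78 bytes, alignment 1
array of 10: 10 × 78 = 780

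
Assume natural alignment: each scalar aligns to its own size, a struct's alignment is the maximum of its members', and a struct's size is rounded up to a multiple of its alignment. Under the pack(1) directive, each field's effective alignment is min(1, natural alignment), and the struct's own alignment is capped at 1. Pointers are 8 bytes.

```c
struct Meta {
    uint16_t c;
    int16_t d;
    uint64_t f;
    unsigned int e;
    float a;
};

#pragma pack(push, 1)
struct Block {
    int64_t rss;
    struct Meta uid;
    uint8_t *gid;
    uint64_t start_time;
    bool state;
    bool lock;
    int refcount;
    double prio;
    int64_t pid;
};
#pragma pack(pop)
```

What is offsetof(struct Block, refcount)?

50

Meta: @0: c [2B, align 2] → 2; @2: d [2B, align 2] → 4; +4 pad (align 8); @8: f [8B, align 8] → 16; @16: e [4B, align 4] → 20; @20: a [4B, align 4] → 24; size 24, align 8
@0: rss [8B, align 1] → 8
@8: uid [24B, align 1] → 32
@32: gid [8B, align 1] → 40
@40: start_time [8B, align 1] → 48
@48: state [1B, align 1] → 49
@49: lock [1B, align 1] → 50
@50: refcount [4B, align 1] → 54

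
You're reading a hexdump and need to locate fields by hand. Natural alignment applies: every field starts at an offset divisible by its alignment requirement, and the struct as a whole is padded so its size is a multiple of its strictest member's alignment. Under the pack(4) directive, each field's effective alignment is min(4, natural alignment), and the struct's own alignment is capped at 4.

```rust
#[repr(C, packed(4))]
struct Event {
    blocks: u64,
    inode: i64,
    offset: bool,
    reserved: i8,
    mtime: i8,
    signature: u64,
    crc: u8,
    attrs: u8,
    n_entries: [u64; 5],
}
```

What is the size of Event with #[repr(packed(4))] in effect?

blocks at 0 (size 8, align 4) → ends 8
inode at 8 (size 8, align 4) → ends 16
offset at 16 (size 1, align 1) → ends 17
reserved at 17 (size 1, align 1) → ends 18
mtime at 18 (size 1, align 1) → ends 19
pad 1 to align 4 for signature
signature at 20 (size 8, align 4) → ends 28
crc at 28 (size 1, align 1) → ends 29
attrs at 29 (size 1, align 1) → ends 30
pad 2 to align 4 for n_entries
n_entries at 32 (size 40, align 4) → ends 72
total 72 bytes, alignment 4

72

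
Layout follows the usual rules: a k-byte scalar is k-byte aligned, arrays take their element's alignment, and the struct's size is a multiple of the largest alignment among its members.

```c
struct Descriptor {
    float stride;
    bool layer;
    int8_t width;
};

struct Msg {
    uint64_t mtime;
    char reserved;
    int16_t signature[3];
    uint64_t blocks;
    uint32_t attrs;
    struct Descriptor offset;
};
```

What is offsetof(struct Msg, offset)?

Descriptor: @0: stride [4B, align 4] → 4; @4: layer [1B, align 1] → 5; @5: width [1B, align 1] → 6; +2 tail pad (align 4); size 8, align 4
@0: mtime [8B, align 8] → 8
@8: reserved [1B, align 1] → 9
+1 pad (align 2)
@10: signature [6B, align 2] → 16
@16: blocks [8B, align 8] → 24
@24: attrs [4B, align 4] → 28
@28: offset [8B, align 4] → 36

28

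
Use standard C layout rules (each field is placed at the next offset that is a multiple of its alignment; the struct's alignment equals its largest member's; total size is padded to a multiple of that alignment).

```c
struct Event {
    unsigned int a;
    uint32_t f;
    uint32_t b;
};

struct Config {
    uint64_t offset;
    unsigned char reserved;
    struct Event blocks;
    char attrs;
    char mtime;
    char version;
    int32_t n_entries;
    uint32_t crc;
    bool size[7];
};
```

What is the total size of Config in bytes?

48 bytes

Event: @0: a [4B, align 4] → 4; @4: f [4B, align 4] → 8; @8: b [4B, align 4] → 12; size 12, align 4
@0: offset [8B, align 8] → 8
@8: reserved [1B, align 1] → 9
+3 pad (align 4)
@12: blocks [12B, align 4] → 24
@24: attrs [1B, align 1] → 25
@25: mtime [1B, align 1] → 26
@26: version [1B, align 1] → 27
+1 pad (align 4)
@28: n_entries [4B, align 4] → 32
@32: crc [4B, align 4] → 36
@36: size [7B, align 1] → 43
+5 tail pad (align 8)
size 48, align 8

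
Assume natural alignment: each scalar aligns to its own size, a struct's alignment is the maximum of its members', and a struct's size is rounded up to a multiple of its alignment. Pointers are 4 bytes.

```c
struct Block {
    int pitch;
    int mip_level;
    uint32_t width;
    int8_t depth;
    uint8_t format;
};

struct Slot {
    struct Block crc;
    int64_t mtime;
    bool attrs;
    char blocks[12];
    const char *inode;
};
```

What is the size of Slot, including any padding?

48 bytes

Block: pitch at 0 (size 4, align 4) → ends 4; mip_level at 4 (size 4, align 4) → ends 8; width at 8 (size 4, align 4) → ends 12; depth at 12 (size 1, align 1) → ends 13; format at 13 (size 1, align 1) → ends 14; tail pad 2 to reach multiple of 4; total 16 bytes, alignment 4
crc at 0 (size 16, align 4) → ends 16
mtime at 16 (size 8, align 8) → ends 24
attrs at 24 (size 1, align 1) → ends 25
blocks at 25 (size 12, align 1) → ends 37
pad 3 to align 4 for inode
inode at 40 (size 4, align 4) → ends 44
tail pad 4 to reach multiple of 8
total 48 bytes, alignment 8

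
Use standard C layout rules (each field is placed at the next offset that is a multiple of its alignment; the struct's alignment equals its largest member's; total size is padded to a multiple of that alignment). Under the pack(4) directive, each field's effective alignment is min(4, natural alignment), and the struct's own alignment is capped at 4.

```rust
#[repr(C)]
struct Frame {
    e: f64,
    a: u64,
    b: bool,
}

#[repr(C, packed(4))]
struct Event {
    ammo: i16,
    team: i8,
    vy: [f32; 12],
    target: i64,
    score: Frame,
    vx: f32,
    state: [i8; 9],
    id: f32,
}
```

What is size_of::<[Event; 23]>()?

2392

Frame: e at 0 (size 8, align 8) → ends 8; a at 8 (size 8, align 8) → ends 16; b at 16 (size 1, align 1) → ends 17; tail pad 7 to reach multiple of 8; total 24 bytes, alignment 8
ammo at 0 (size 2, align 2) → ends 2
team at 2 (size 1, align 1) → ends 3
pad 1 to align 4 for vy
vy at 4 (size 48, align 4) → ends 52
target at 52 (size 8, align 4) → ends 60
score at 60 (size 24, align 4) → ends 84
vx at 84 (size 4, align 4) → ends 88
state at 88 (size 9, align 1) → ends 97
pad 3 to align 4 for id
id at 100 (size 4, align 4) → ends 104
total 104 bytes, alignment 4
array of 23: 23 × 104 = 2392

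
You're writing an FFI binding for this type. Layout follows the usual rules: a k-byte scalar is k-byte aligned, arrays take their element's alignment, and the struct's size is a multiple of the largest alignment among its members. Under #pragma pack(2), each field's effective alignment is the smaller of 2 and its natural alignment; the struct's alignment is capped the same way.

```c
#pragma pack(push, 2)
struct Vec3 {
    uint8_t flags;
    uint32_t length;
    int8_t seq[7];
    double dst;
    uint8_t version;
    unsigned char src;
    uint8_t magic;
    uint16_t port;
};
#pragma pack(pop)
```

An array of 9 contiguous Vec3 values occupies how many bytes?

252

@0: flags [1B, align 1] → 1
+1 pad (align 2)
@2: length [4B, align 2] → 6
@6: seq [7B, align 1] → 13
+1 pad (align 2)
@14: dst [8B, align 2] → 22
@22: version [1B, align 1] → 23
@23: src [1B, align 1] → 24
@24: magic [1B, align 1] → 25
+1 pad (align 2)
@26: port [2B, align 2] → 28
size 28, align 2
array of 9: 9 × 28 = 252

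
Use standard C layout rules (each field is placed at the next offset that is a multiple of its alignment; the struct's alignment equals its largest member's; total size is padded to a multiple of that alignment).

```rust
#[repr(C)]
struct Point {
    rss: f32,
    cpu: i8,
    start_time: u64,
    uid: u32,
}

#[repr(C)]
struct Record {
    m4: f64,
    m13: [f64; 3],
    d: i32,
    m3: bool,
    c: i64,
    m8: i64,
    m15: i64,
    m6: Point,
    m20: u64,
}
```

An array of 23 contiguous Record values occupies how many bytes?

2208

Point: @0: rss [4B, align 4] → 4; @4: cpu [1B, align 1] → 5; +3 pad (align 8); @8: start_time [8B, align 8] → 16; @16: uid [4B, align 4] → 20; +4 tail pad (align 8); size 24, align 8
@0: m4 [8B, align 8] → 8
@8: m13 [24B, align 8] → 32
@32: d [4B, align 4] → 36
@36: m3 [1B, align 1] → 37
+3 pad (align 8)
@40: c [8B, align 8] → 48
@48: m8 [8B, align 8] → 56
@56: m15 [8B, align 8] → 64
@64: m6 [24B, align 8] → 88
@88: m20 [8B, align 8] → 96
size 96, align 8
array of 23: 23 × 96 = 2208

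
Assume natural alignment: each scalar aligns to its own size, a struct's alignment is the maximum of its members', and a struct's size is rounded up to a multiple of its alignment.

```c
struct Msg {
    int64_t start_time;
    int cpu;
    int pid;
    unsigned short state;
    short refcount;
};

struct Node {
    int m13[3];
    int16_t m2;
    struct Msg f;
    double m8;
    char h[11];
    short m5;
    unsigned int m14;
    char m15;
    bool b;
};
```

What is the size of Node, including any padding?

Msg: @0: start_time [8B, align 8] → 8; @8: cpu [4B, align 4] → 12; @12: pid [4B, align 4] → 16; @16: state [2B, align 2] → 18; @18: refcount [2B, align 2] → 20; +4 tail pad (align 8); size 24, align 8
@0: m13 [12B, align 4] → 12
@12: m2 [2B, align 2] → 14
+2 pad (align 8)
@16: f [24B, align 8] → 40
@40: m8 [8B, align 8] → 48
@48: h [11B, align 1] → 59
+1 pad (align 2)
@60: m5 [2B, align 2] → 62
+2 pad (align 4)
@64: m14 [4B, align 4] → 68
@68: m15 [1B, align 1] → 69
@69: b [1B, align 1] → 70
+2 tail pad (align 8)
size 72, align 8

72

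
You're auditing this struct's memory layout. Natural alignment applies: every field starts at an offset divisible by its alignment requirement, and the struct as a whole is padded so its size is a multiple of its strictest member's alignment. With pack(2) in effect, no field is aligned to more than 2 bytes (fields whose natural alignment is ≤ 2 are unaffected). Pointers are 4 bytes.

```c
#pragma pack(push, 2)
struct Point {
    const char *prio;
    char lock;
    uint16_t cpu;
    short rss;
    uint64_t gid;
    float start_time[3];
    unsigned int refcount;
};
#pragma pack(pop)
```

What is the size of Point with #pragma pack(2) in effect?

34

0..4  prio  (4B, 2-aligned)
4..5  lock  (1B, 1-aligned)
5..6  -- padding (1B)
6..8  cpu  (2B, 2-aligned)
8..10  rss  (2B, 2-aligned)
10..18  gid  (8B, 2-aligned)
18..30  start_time  (12B, 2-aligned)
30..34  refcount  (4B, 2-aligned)
sizeof = 34, alignof = 2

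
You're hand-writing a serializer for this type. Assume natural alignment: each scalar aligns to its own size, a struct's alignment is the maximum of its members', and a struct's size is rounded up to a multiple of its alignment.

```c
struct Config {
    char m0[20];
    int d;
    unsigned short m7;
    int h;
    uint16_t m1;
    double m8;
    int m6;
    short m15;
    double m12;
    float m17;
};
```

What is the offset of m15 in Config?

m0 at 0 (size 20, align 1) → ends 20
d at 20 (size 4, align 4) → ends 24
m7 at 24 (size 2, align 2) → ends 26
pad 2 to align 4 for h
h at 28 (size 4, align 4) → ends 32
m1 at 32 (size 2, align 2) → ends 34
pad 6 to align 8 for m8
m8 at 40 (size 8, align 8) → ends 48
m6 at 48 (size 4, align 4) → ends 52
m15 at 52 (size 2, align 2) → ends 54

52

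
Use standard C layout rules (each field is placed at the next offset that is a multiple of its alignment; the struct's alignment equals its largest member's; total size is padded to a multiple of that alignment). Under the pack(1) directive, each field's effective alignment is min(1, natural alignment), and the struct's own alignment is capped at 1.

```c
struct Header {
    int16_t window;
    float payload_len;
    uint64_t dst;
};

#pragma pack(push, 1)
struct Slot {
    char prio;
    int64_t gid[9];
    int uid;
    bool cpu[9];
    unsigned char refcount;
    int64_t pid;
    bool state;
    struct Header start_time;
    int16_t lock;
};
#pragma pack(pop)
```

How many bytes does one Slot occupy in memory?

114 bytes

Header: @0: window [2B, align 2] → 2; +2 pad (align 4); @4: payload_len [4B, align 4] → 8; @8: dst [8B, align 8] → 16; size 16, align 8
@0: prio [1B, align 1] → 1
@1: gid [72B, align 1] → 73
@73: uid [4B, align 1] → 77
@77: cpu [9B, align 1] → 86
@86: refcount [1B, align 1] → 87
@87: pid [8B, align 1] → 95
@95: state [1B, align 1] → 96
@96: start_time [16B, align 1] → 112
@112: lock [2B, align 1] → 114
size 114, align 1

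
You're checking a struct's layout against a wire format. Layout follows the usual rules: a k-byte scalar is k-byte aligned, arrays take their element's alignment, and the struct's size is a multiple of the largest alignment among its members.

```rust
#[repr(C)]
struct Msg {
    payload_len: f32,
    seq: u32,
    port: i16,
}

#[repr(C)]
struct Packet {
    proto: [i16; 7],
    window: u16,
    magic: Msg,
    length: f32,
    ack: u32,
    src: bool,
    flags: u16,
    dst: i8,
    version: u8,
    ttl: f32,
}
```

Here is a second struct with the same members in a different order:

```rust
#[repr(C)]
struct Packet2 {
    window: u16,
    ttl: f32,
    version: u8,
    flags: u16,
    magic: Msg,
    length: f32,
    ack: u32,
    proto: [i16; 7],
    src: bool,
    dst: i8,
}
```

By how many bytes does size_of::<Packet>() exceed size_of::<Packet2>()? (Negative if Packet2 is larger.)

0

Msg: 0..4  payload_len  (4B, 4-aligned); 4..8  seq  (4B, 4-aligned); 8..10  port  (2B, 2-aligned); 10..12  -- tail padding (2B); sizeof = 12, alignof = 4
0..14  proto  (14B, 2-aligned)
14..16  window  (2B, 2-aligned)
16..28  magic  (12B, 4-aligned)
28..32  length  (4B, 4-aligned)
32..36  ack  (4B, 4-aligned)
36..37  src  (1B, 1-aligned)
37..38  -- padding (1B)
38..40  flags  (2B, 2-aligned)
40..41  dst  (1B, 1-aligned)
41..42  version  (1B, 1-aligned)
42..44  -- padding (2B)
44..48  ttl  (4B, 4-aligned)
sizeof = 48, alignof = 4
— Packet2 —
0..2  window  (2B, 2-aligned)
2..4  -- padding (2B)
4..8  ttl  (4B, 4-aligned)
8..9  version  (1B, 1-aligned)
9..10  -- padding (1B)
10..12  flags  (2B, 2-aligned)
12..24  magic  (12B, 4-aligned)
24..28  length  (4B, 4-aligned)
28..32  ack  (4B, 4-aligned)
32..46  proto  (14B, 2-aligned)
46..47  src  (1B, 1-aligned)
47..48  dst  (1B, 1-aligned)
sizeof = 48, alignof = 4
48 − 48 = 0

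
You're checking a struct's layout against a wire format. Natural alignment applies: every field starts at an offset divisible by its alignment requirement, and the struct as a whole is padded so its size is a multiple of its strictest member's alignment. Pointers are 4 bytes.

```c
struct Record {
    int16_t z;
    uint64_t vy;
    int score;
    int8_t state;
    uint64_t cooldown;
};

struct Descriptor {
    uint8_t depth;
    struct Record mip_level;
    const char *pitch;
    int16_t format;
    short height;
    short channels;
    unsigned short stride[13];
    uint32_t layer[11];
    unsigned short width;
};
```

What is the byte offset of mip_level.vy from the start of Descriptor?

16

Record: @0: z [2B, align 2] → 2; +6 pad (align 8); @8: vy [8B, align 8] → 16; @16: score [4B, align 4] → 20; @20: state [1B, align 1] → 21; +3 pad (align 8); @24: cooldown [8B, align 8] → 32; size 32, align 8
@0: depth [1B, align 1] → 1
+7 pad (align 8)
@8: mip_level [32B, align 8] → 40
within Record: vy at 8
8 + 8 = 16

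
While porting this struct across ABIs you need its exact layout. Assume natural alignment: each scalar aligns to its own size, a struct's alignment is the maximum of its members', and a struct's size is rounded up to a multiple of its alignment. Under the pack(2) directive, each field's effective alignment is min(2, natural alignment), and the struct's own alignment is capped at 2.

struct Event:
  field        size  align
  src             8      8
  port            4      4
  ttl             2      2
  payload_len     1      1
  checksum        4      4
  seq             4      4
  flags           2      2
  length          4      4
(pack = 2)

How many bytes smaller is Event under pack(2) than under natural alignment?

2

natural layout:
  src at 0 (size 8, align 8) → ends 8
  port at 8 (size 4, align 4) → ends 12
  ttl at 12 (size 2, align 2) → ends 14
  payload_len at 14 (size 1, align 1) → ends 15
  pad 1 to align 4 for checksum
  checksum at 16 (size 4, align 4) → ends 20
  seq at 20 (size 4, align 4) → ends 24
  flags at 24 (size 2, align 2) → ends 26
  pad 2 to align 4 for length
  length at 28 (size 4, align 4) → ends 32
  total 32 bytes, alignment 8
packed(2) layout:
  src at 0 (size 8, align 2) → ends 8
  port at 8 (size 4, align 2) → ends 12
  ttl at 12 (size 2, align 2) → ends 14
  payload_len at 14 (size 1, align 1) → ends 15
  pad 1 to align 2 for checksum
  checksum at 16 (size 4, align 2) → ends 20
  seq at 20 (size 4, align 2) → ends 24
  flags at 24 (size 2, align 2) → ends 26
  length at 26 (size 4, align 2) → ends 30
  total 30 bytes, alignment 2
32 − 30 = 2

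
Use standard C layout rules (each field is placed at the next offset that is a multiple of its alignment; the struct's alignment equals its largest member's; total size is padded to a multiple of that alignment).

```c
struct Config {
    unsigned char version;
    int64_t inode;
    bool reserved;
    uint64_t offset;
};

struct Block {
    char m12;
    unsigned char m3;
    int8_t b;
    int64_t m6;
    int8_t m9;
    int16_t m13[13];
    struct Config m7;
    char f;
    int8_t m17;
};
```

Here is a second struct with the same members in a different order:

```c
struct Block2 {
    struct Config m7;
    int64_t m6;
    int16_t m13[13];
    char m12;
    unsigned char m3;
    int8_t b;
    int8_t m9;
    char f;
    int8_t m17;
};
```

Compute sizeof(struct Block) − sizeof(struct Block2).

Config: 0..1  version  (1B, 1-aligned); 1..8  -- padding (7B); 8..16  inode  (8B, 8-aligned); 16..17  reserved  (1B, 1-aligned); 17..24  -- padding (7B); 24..32  offset  (8B, 8-aligned); sizeof = 32, alignof = 8
0..1  m12  (1B, 1-aligned)
1..2  m3  (1B, 1-aligned)
2..3  b  (1B, 1-aligned)
3..8  -- padding (5B)
8..16  m6  (8B, 8-aligned)
16..17  m9  (1B, 1-aligned)
17..18  -- padding (1B)
18..44  m13  (26B, 2-aligned)
44..48  -- padding (4B)
48..80  m7  (32B, 8-aligned)
80..81  f  (1B, 1-aligned)
81..82  m17  (1B, 1-aligned)
82..88  -- tail padding (6B)
sizeof = 88, alignof = 8
— Block2 —
0..32  m7  (32B, 8-aligned)
32..40  m6  (8B, 8-aligned)
40..66  m13  (26B, 2-aligned)
66..67  m12  (1B, 1-aligned)
67..68  m3  (1B, 1-aligned)
68..69  b  (1B, 1-aligned)
69..70  m9  (1B, 1-aligned)
70..71  f  (1B, 1-aligned)
71..72  m17  (1B, 1-aligned)
sizeof = 72, alignof = 8
88 − 72 = 16

16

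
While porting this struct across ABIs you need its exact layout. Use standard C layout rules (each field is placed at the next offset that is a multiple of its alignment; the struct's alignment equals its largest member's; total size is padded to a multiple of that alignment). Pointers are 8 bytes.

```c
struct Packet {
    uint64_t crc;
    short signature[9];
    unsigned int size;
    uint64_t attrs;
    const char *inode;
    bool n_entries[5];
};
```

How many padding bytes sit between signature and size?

2

0..8  crc  (8B, 8-aligned)
8..26  signature  (18B, 2-aligned)
26..28  -- padding (2B)
28..32  size  (4B, 4-aligned)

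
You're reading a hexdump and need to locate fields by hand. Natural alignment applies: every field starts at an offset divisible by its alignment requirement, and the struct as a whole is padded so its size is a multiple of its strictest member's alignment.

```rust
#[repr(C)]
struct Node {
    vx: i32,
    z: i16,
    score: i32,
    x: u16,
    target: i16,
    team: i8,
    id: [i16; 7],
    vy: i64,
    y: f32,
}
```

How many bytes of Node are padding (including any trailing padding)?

7

0..4  vx  (4B, 4-aligned)
4..6  z  (2B, 2-aligned)
6..8  -- padding (2B)
8..12  score  (4B, 4-aligned)
12..14  x  (2B, 2-aligned)
14..16  target  (2B, 2-aligned)
16..17  team  (1B, 1-aligned)
17..18  -- padding (1B)
18..32  id  (14B, 2-aligned)
32..40  vy  (8B, 8-aligned)
40..44  y  (4B, 4-aligned)
44..48  -- tail padding (4B)
sizeof = 48, alignof = 8
data bytes 41, size 48 → padding 7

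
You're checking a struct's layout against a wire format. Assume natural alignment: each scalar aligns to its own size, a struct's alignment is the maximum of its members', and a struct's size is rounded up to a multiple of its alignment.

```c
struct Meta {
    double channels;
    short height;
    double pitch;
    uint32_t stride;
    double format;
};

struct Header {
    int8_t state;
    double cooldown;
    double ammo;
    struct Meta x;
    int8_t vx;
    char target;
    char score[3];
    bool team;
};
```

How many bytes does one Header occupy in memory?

Meta: 0..8  channels  (8B, 8-aligned); 8..10  height  (2B, 2-aligned); 10..16  -- padding (6B); 16..24  pitch  (8B, 8-aligned); 24..28  stride  (4B, 4-aligned); 28..32  -- padding (4B); 32..40  format  (8B, 8-aligned); sizeof = 40, alignof = 8
0..1  state  (1B, 1-aligned)
1..8  -- padding (7B)
8..16  cooldown  (8B, 8-aligned)
16..24  ammo  (8B, 8-aligned)
24..64  x  (40B, 8-aligned)
64..65  vx  (1B, 1-aligned)
65..66  target  (1B, 1-aligned)
66..69  score  (3B, 1-aligned)
69..70  team  (1B, 1-aligned)
70..72  -- tail padding (2B)
sizeof = 72, alignof = 8

72 bytes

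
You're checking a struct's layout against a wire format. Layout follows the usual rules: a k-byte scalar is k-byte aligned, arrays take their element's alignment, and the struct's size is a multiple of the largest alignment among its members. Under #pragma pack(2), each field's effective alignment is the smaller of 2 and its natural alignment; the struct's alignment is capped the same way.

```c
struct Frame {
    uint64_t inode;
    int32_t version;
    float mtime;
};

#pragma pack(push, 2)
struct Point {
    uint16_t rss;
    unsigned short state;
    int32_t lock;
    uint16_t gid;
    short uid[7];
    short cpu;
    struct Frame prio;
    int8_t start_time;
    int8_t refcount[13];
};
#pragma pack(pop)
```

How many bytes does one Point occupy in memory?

56 bytes

Frame: inode at 0 (size 8, align 8) → ends 8; version at 8 (size 4, align 4) → ends 12; mtime at 12 (size 4, align 4) → ends 16; total 16 bytes, alignment 8
rss at 0 (size 2, align 2) → ends 2
state at 2 (size 2, align 2) → ends 4
lock at 4 (size 4, align 2) → ends 8
gid at 8 (size 2, align 2) → ends 10
uid at 10 (size 14, align 2) → ends 24
cpu at 24 (size 2, align 2) → ends 26
prio at 26 (size 16, align 2) → ends 42
start_time at 42 (size 1, align 1) → ends 43
refcount at 43 (size 13, align 1) → ends 56
total 56 bytes, alignment 2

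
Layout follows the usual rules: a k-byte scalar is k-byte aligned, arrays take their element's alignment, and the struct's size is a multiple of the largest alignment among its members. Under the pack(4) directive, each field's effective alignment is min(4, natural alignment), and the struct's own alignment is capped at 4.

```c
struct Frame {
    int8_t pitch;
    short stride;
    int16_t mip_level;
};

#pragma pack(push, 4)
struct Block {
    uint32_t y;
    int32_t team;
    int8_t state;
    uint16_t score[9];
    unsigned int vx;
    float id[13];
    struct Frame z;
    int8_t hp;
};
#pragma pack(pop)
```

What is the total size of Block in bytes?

Frame: @0: pitch [1B, align 1] → 1; +1 pad (align 2); @2: stride [2B, align 2] → 4; @4: mip_level [2B, align 2] → 6; size 6, align 2
@0: y [4B, align 4] → 4
@4: team [4B, align 4] → 8
@8: state [1B, align 1] → 9
+1 pad (align 2)
@10: score [18B, align 2] → 28
@28: vx [4B, align 4] → 32
@32: id [52B, align 4] → 84
@84: z [6B, align 2] → 90
@90: hp [1B, align 1] → 91
+1 tail pad (align 4)
size 92, align 4

92 bytes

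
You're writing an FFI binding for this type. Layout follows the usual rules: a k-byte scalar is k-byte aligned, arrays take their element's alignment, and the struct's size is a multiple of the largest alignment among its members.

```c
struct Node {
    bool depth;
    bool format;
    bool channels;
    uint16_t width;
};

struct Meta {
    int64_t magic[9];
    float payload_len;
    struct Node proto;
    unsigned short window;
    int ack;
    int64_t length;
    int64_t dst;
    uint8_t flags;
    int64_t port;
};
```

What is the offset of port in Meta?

Node: depth at 0 (size 1, align 1) → ends 1; format at 1 (size 1, align 1) → ends 2; channels at 2 (size 1, align 1) → ends 3; pad 1 to align 2 for width; width at 4 (size 2, align 2) → ends 6; total 6 bytes, alignment 2
magic at 0 (size 72, align 8) → ends 72
payload_len at 72 (size 4, align 4) → ends 76
proto at 76 (size 6, align 2) → ends 82
window at 82 (size 2, align 2) → ends 84
ack at 84 (size 4, align 4) → ends 88
length at 88 (size 8, align 8) → ends 96
dst at 96 (size 8, align 8) → ends 104
flags at 104 (size 1, align 1) → ends 105
pad 7 to align 8 for port
port at 112 (size 8, align 8) → ends 120

112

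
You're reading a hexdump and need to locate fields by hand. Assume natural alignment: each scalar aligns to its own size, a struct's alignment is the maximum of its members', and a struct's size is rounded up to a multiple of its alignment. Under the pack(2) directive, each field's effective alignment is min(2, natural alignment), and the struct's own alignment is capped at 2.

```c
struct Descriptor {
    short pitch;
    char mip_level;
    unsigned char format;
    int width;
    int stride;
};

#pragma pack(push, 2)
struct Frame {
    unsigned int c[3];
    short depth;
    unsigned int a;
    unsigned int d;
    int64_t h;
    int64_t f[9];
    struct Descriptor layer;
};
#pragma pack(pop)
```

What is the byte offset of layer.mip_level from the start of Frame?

Descriptor: @0: pitch [2B, align 2] → 2; @2: mip_level [1B, align 1] → 3; @3: format [1B, align 1] → 4; @4: width [4B, align 4] → 8; @8: stride [4B, align 4] → 12; size 12, align 4
@0: c [12B, align 2] → 12
@12: depth [2B, align 2] → 14
@14: a [4B, align 2] → 18
@18: d [4B, align 2] → 22
@22: h [8B, align 2] → 30
@30: f [72B, align 2] → 102
@102: layer [12B, align 2] → 114
within Descriptor: mip_level at 2
102 + 2 = 104

104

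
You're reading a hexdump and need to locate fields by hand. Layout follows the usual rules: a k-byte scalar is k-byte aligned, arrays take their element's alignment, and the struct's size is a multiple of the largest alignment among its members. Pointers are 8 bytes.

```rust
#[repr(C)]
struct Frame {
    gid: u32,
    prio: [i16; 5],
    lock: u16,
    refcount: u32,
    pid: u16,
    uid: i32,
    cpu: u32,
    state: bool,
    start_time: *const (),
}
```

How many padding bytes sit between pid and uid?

0..4  gid  (4B, 4-aligned)
4..14  prio  (10B, 2-aligned)
14..16  lock  (2B, 2-aligned)
16..20  refcount  (4B, 4-aligned)
20..22  pid  (2B, 2-aligned)
22..24  -- padding (2B)
24..28  uid  (4B, 4-aligned)

2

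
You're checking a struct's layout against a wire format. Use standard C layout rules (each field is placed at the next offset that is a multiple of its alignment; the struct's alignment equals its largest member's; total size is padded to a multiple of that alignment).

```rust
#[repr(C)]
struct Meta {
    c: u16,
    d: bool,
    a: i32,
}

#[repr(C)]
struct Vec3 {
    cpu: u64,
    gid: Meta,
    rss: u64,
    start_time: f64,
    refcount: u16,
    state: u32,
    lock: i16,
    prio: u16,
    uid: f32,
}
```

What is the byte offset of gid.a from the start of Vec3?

Meta: 0..2  c  (2B, 2-aligned); 2..3  d  (1B, 1-aligned); 3..4  -- padding (1B); 4..8  a  (4B, 4-aligned); sizeof = 8, alignof = 4
0..8  cpu  (8B, 8-aligned)
8..16  gid  (8B, 4-aligned)
within Meta: a at 4
8 + 4 = 12

12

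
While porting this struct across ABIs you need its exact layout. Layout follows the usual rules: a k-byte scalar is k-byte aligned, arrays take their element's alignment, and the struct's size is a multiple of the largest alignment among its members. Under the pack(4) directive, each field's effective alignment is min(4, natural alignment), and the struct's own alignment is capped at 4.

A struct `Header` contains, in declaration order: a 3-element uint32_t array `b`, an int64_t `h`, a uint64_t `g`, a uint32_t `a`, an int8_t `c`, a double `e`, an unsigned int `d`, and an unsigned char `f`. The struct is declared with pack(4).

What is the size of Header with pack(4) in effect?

b at 0 (size 12, align 4) → ends 12
h at 12 (size 8, align 4) → ends 20
g at 20 (size 8, align 4) → ends 28
a at 28 (size 4, align 4) → ends 32
c at 32 (size 1, align 1) → ends 33
pad 3 to align 4 for e
e at 36 (size 8, align 4) → ends 44
d at 44 (size 4, align 4) → ends 48
f at 48 (size 1, align 1) → ends 49
tail pad 3 to reach multiple of 4
total 52 bytes, alignment 4

52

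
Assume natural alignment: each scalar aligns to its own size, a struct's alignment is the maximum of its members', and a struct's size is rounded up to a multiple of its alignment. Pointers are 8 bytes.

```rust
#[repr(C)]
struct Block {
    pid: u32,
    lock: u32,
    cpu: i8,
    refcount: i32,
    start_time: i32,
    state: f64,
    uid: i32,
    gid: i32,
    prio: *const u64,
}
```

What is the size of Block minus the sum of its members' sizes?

7

@0: pid [4B, align 4] → 4
@4: lock [4B, align 4] → 8
@8: cpu [1B, align 1] → 9
+3 pad (align 4)
@12: refcount [4B, align 4] → 16
@16: start_time [4B, align 4] → 20
+4 pad (align 8)
@24: state [8B, align 8] → 32
@32: uid [4B, align 4] → 36
@36: gid [4B, align 4] → 40
@40: prio [8B, align 8] → 48
size 48, align 8
data bytes 41, size 48 → padding 7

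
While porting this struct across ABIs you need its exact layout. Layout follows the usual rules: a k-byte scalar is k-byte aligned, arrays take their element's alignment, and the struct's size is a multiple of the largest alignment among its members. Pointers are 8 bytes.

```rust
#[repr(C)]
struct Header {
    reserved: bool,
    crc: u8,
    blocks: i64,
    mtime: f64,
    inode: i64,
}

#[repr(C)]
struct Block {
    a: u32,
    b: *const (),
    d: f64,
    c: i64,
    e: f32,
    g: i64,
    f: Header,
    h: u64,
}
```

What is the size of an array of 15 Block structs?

1320

Header: @0: reserved [1B, align 1] → 1; @1: crc [1B, align 1] → 2; +6 pad (align 8); @8: blocks [8B, align 8] → 16; @16: mtime [8B, align 8] → 24; @24: inode [8B, align 8] → 32; size 32, align 8
@0: a [4B, align 4] → 4
+4 pad (align 8)
@8: b [8B, align 8] → 16
@16: d [8B, align 8] → 24
@24: c [8B, align 8] → 32
@32: e [4B, align 4] → 36
+4 pad (align 8)
@40: g [8B, align 8] → 48
@48: f [32B, align 8] → 80
@80: h [8B, align 8] → 88
size 88, align 8
array of 15: 15 × 88 = 1320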